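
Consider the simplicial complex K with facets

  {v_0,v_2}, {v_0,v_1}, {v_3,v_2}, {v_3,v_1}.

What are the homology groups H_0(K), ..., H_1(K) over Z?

Fix the vertex order v_0 < v_1 < v_2 < v_3 and write every simplex with vertices in increasing order. Then dim K = 1 and the simplices of K are:

  0-simplices (4): [v_0], [v_1], [v_2], [v_3]
  1-simplices (4): [v_0,v_1], [v_0,v_2], [v_1,v_3], [v_2,v_3]

giving chain groups C_0 ≅ Z^4, C_1 ≅ Z^4.

∂_1: C_1 → C_0 sends each edge [p,q] (with p < q) to q − p. For instance
  ∂[v_0,v_1] = [v_1] − [v_0].
As a 4×4 matrix over Z this has rank 3, with invariant factors (1,1,1).

From H_k ≅ ker(∂_k) / im(∂_{k+1}) we obtain:

  H_0: rank C_0 − rank ∂_1 = 4 − 3 = 1, and the invariant factors of ∂_1 are all 1, so H_0 ≅ Z.
  H_1: rank ker ∂_1 − rank ∂_2 = (4 − 3) − 0 = 1, and there is no ∂_2, so H_1 ≅ Z.

H_0 ≅ Z,  H_1 ≅ Z.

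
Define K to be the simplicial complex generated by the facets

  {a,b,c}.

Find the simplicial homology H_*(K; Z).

Take the total order a < b < c on the vertex set. Then K (dimension 2) consists of the simplices:

  0-simplices (3): a, b, c
  1-simplices (3): ab, ac, bc
  2-simplices (1): abc

Hence C_0 ≅ Z^3, C_1 ≅ Z^3, C_2 ≅ Z^1.

The boundary map ∂_1: C_1 → C_0 sends each edge [p,q] (with p < q) to q − p. For instance
  ∂ac = c − a.
As a 3×3 matrix over Z this has rank 2, with invariant factors (1,1).

∂_2: C_2 → C_1 sends each 2-simplex [p,q,r] to [q,r] − [p,r] + [p,q]. For instance
  ∂abc = bc − ac + ab.
The resulting 3×1 matrix has rank 1, and its Smith normal form has invariant factors (1).

Reading off H_k = ker ∂_k / im ∂_{k+1}:

  H_0: rank C_0 − rank ∂_1 = 3 − 2 = 1, and the invariant factors of ∂_1 are all 1, so H_0 = Z.
  H_1: rank ker ∂_1 − rank ∂_2 = (3 − 2) − 1 = 0, and the invariant factors of ∂_2 are all 1, so H_1 = 0.
  H_2: rank ker ∂_2 − rank ∂_3 = (1 − 1) − 0 = 0, and there is no ∂_3, so H_2 = 0.

H_0 = Z,  H_1 = 0,  H_2 = 0.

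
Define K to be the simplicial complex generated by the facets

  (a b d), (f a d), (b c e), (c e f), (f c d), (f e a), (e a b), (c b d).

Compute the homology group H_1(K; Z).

H_1 = 0.

Take the total order a < b < c < d < e < f on the vertex set. Then K (dimension 2) consists of the simplices:

  0-simplices (6): a, b, c, d, e, f
  1-simplices (12): ab, ad, ae, af, bc, bd, be, cd, ce, cf, df, ef
  2-simplices (8): abd, abe, adf, aef, bcd, bce, cdf, cef

so the chain groups are C_0 ≅ Z^6, C_1 ≅ Z^12, C_2 ≅ Z^8.

Boundary ∂_1: C_1 → C_0 sends each edge [p,q] (with p < q) to q − p. For instance
  ∂cf = f − c.
The 6×12 boundary matrix has rank 5 and Smith normal form diag(1,1,1,1,1).

The boundary map ∂_2: C_2 → C_1 maps a triangle to the signed sum of its edges. For instance
  ∂bce = ce − be + bc,
  ∂abe = be − ae + ab.
The 12×8 boundary matrix has rank 7 and Smith normal form diag(1,1,1,1,1,1,1).

Now H_k = ker ∂_k / im ∂_{k+1}, so:

  H_1: rank ker ∂_1 − rank ∂_2 = (12 − 5) − 7 = 0, and the invariant factors of ∂_2 are all 1, so H_1 = 0.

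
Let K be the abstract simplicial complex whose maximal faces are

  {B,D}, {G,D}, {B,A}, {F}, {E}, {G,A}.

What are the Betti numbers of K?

b_0 = 3, b_1 = 1.

Order the vertices as A < B < D < E < F < G. Listing each simplex with vertices in this order, K has dimension 1 with simplices:

  0-simplices (6): A, B, D, E, F, G
  1-simplices (4): AB, AG, BD, DG

so the chain groups are C_0 ≅ Z^6, C_1 ≅ Z^4.

The boundary map ∂_1: C_1 → C_0 sends each edge [p,q] (with p < q) to q − p. For instance
  ∂DG = G − D.
The resulting 6×4 matrix has rank 3, and its Smith normal form has invariant factors (1,1,1).

Computing H_k = (kernel of ∂_k) / (image of ∂_{k+1}):

  H_0: rank C_0 − rank ∂_1 = 6 − 3 = 3, and the invariant factors of ∂_1 are all 1, so H_0 ≅ Z^3.
  H_1: rank ker ∂_1 − rank ∂_2 = (4 − 3) − 0 = 1, and there is no ∂_2, so H_1 ≅ Z.

As a check, the Euler characteristic is 6 − 4 = 2, which agrees with 3 − 1 = 2.

Hence the Betti numbers are b_0 = 3, b_1 = 1.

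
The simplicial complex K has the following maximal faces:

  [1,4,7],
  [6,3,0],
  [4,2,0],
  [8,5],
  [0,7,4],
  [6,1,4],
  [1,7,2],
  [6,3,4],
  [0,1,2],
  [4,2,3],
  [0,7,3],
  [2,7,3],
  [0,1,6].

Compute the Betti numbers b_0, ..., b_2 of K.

Take the total order 0 < 1 < 2 < 3 < 4 < 5 < 6 < 7 < 8 on the vertex set. Then K (dimension 2) consists of the simplices:

  0-simplices (9): [0], [1], [2], [3], [4], [5], [6], [7], [8]
  1-simplices (19): [0,1], [0,2], [0,3], [0,4], [0,6], [0,7], [1,2], [1,4], [1,6], [1,7], [2,3], [2,4], [2,7], [3,4], [3,6], [3,7], [4,6], [4,7], [5,8]
  2-simplices (12): [0,1,2], [0,1,6], [0,2,4], [0,3,6], [0,3,7], [0,4,7], [1,2,7], [1,4,6], [1,4,7], [2,3,4], [2,3,7], [3,4,6]

Hence C_0 ≅ Z^9, C_1 ≅ Z^19, C_2 ≅ Z^12.

The boundary map ∂_1: C_1 → C_0 maps an edge to its endpoints' difference, ∂[p,q] = q − p.
As a 9×19 matrix over Z this has rank 7, with invariant factors (1,1,1,1,1,1,1).

The boundary map ∂_2: C_2 → C_1 acts by ∂[p,q,r] = [q,r] − [p,r] + [p,q]. For instance
  ∂[0,3,7] = [3,7] − [0,7] + [0,3],
  ∂[0,3,6] = [3,6] − [0,6] + [0,3].
The resulting 19×12 matrix has rank 12, and its Smith normal form has invariant factors (1,1,1,1,1,1,1,1,1,1,1,2).

Computing H_k = (kernel of ∂_k) / (image of ∂_{k+1}):

  H_0: rank C_0 − rank ∂_1 = 9 − 7 = 2, and the invariant factors of ∂_1 are all 1, so H_0 = Z^2.
  H_1: rank ker ∂_1 − rank ∂_2 = (19 − 7) − 12 = 0, and ∂_2 has invariant factor 2 > 1, so H_1 = Z/2Z.
  H_2: rank ker ∂_2 − rank ∂_3 = (12 − 12) − 0 = 0, and there is no ∂_3, so H_2 = 0.

Hence the Betti numbers are b_0 = 2, b_1 = 0, b_2 = 0.

b_0 = 2, b_1 = 0, b_2 = 0.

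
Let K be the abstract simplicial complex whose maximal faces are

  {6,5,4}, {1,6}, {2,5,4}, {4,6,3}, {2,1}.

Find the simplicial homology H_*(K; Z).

We work with the vertex ordering 1 < 2 < 3 < 4 < 5 < 6. The simplices of K, each written with vertices in increasing order, are:

  0-simplices (6): [1], [2], [3], [4], [5], [6]
  1-simplices (9): [1,2], [1,6], [2,4], [2,5], [3,4], [3,6], [4,5], [4,6], [5,6]
  2-simplices (3): [2,4,5], [3,4,6], [4,5,6]

giving chain groups C_0 ≅ Z^6, C_1 ≅ Z^9, C_2 ≅ Z^3.

The boundary map ∂_1: C_1 → C_0 maps an edge to its endpoints' difference, ∂[p,q] = q − p. For instance
  ∂[3,4] = [4] − [3].
The 6×9 boundary matrix has rank 5 and Smith normal form diag(1,1,1,1,1).

∂_2: C_2 → C_1 sends each 2-simplex [p,q,r] to [q,r] − [p,r] + [p,q]. For instance
  ∂[2,4,5] = [4,5] − [2,5] + [2,4],
  ∂[4,5,6] = [5,6] − [4,6] + [4,5].
The resulting 9×3 matrix has rank 3, and its Smith normal form has invariant factors (1,1,1).

From H_k ≅ ker(∂_k) / im(∂_{k+1}) we obtain:

  H_0: rank C_0 − rank ∂_1 = 6 − 5 = 1, and the invariant factors of ∂_1 are all 1, so H_0 = Z.
  H_1: rank ker ∂_1 − rank ∂_2 = (9 − 5) − 3 = 1, and the invariant factors of ∂_2 are all 1, so H_1 = Z.
  H_2: rank ker ∂_2 − rank ∂_3 = (3 − 3) − 0 = 0, and there is no ∂_3, so H_2 = 0.

As a check, the Euler characteristic is 6 − 9 + 3 = 0, which agrees with 1 − 1 + 0 = 0.

H_0 = Z,  H_1 = Z,  H_2 = 0.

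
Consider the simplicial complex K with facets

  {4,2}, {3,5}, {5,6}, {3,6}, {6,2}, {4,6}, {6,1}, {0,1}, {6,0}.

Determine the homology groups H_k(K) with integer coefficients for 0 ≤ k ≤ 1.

H_0 = Z,  H_1 = Z^3.

We work with the vertex ordering 0 < 1 < 2 < 3 < 4 < 5 < 6. The simplices of K, each written with vertices in increasing order, are:

  0-simplices (7): [0], [1], [2], [3], [4], [5], [6]
  1-simplices (9): [0,1], [0,6], [1,6], [2,4], [2,6], [3,5], [3,6], [4,6], [5,6]

Hence C_0 ≅ Z^7, C_1 ≅ Z^9.

Boundary ∂_1: C_1 → C_0 is given by ∂[p,q] = [q] − [p]. For instance
  ∂[0,1] = [1] − [0].
The resulting 7×9 matrix has rank 6, and its Smith normal form has invariant factors (1,1,1,1,1,1).

Reading off H_k = ker ∂_k / im ∂_{k+1}:

  H_0: rank C_0 − rank ∂_1 = 7 − 6 = 1, and the invariant factors of ∂_1 are all 1, so H_0 = Z.
  H_1: rank ker ∂_1 − rank ∂_2 = (9 − 6) − 0 = 3, and there is no ∂_2, so H_1 = Z^3.

As a check, the Euler characteristic is 7 − 9 = -2, which agrees with 1 − 3 = -2.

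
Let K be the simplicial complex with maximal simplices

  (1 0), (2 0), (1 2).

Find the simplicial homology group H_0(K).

Fix the vertex order 0 < 1 < 2 and write every simplex with vertices in increasing order. Then dim K = 1 and the simplices of K are:

  0-simplices (3): [0], [1], [2]
  1-simplices (3): [0,1], [0,2], [1,2]

so the chain groups are C_0 ≅ Z^3, C_1 ≅ Z^3.

The boundary map ∂_1: C_1 → C_0 maps an edge to its endpoints' difference, ∂[p,q] = q − p. For instance
  ∂[1,2] = [2] − [1].
The resulting 3×3 matrix has rank 2, and its Smith normal form has invariant factors (1,1).

From H_k ≅ ker(∂_k) / im(∂_{k+1}) we obtain:

  H_0: rank C_0 − rank ∂_1 = 3 − 2 = 1, and the invariant factors of ∂_1 are all 1, so H_0 ≅ Z.

(K is a triangulation of the circle S^1.)

H_0 ≅ Z.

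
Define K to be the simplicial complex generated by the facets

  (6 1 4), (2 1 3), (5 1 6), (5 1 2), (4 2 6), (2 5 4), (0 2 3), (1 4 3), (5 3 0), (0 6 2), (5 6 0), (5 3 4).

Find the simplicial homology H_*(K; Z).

Order the vertices as 0 < 1 < 2 < 3 < 4 < 5 < 6. Listing each simplex with vertices in this order, K has dimension 2 with simplices:

  0-simplices (7): [0], [1], [2], [3], [4], [5], [6]
  1-simplices (18): [0,2], [0,3], [0,5], [0,6], [1,2], [1,3], [1,4], [1,5], [1,6], [2,3], [2,4], [2,5], [2,6], [3,4], [3,5], [4,5], [4,6], [5,6]
  2-simplices (12): [0,2,3], [0,2,6], [0,3,5], [0,5,6], [1,2,3], [1,2,5], [1,3,4], [1,4,6], [1,5,6], [2,4,5], [2,4,6], [3,4,5]

so the chain groups are C_0 ≅ Z^7, C_1 ≅ Z^18, C_2 ≅ Z^12.

Boundary ∂_1: C_1 → C_0 sends each edge [p,q] (with p < q) to q − p. For instance
  ∂[4,5] = [5] − [4].
This gives a 7×18 integer matrix of rank 6; reducing to Smith normal form yields diagonal entries (1,1,1,1,1,1).

Boundary ∂_2: C_2 → C_1 sends each 2-simplex [p,q,r] to [q,r] − [p,r] + [p,q]. For instance
  ∂[0,2,6] = [2,6] − [0,6] + [0,2],
  ∂[0,5,6] = [5,6] − [0,6] + [0,5].
The resulting 18×12 matrix has rank 12, and its Smith normal form has invariant factors (1,1,1,1,1,1,1,1,1,1,1,2).

Now H_k = ker ∂_k / im ∂_{k+1}, so:

  H_0: rank C_0 − rank ∂_1 = 7 − 6 = 1, and the invariant factors of ∂_1 are all 1, so H_0 ≅ Z.
  H_1: rank ker ∂_1 − rank ∂_2 = (18 − 6) − 12 = 0, and ∂_2 has invariant factor 2 > 1, so H_1 ≅ Z/2.
  H_2: rank ker ∂_2 − rank ∂_3 = (12 − 12) − 0 = 0, and there is no ∂_3, so H_2 ≅ 0.

(K is a triangulation of the real projective plane RP^2.)

H_0 = Z,  H_1 = Z/2,  H_2 = 0.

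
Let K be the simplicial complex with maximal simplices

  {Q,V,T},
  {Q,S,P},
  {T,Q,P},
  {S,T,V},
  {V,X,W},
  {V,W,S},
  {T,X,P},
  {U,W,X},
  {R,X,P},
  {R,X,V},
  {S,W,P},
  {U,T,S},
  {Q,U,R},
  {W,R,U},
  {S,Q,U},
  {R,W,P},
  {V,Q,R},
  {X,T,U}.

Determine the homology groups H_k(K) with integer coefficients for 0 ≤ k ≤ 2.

H_0 = Z,  H_1 = Z ⊕ Z/2,  H_2 = 0.

We work with the vertex ordering P < Q < R < S < T < U < V < W < X. The simplices of K, each written with vertices in increasing order, are:

  0-simplices (9): P, Q, R, S, T, U, V, W, X
  1-simplices (27): PQ, PR, PS, PT, PW, PX, QR, QS, QT, QU, QV, RU, RV, RW, RX, ST, SU, SV, SW, TU, TV, TX, UW, UX, VW, VX, WX
  2-simplices (18): PQS, PQT, PRW, PRX, PSW, PTX, QRU, QRV, QSU, QTV, RUW, RVX, STU, STV, SVW, TUX, UWX, VWX

Hence C_0 ≅ Z^9, C_1 ≅ Z^27, C_2 ≅ Z^18.

Boundary ∂_1: C_1 → C_0 maps an edge to its endpoints' difference, ∂[p,q] = q − p. For instance
  ∂UX = X − U.
This gives a 9×27 integer matrix of rank 8; reducing to Smith normal form yields diagonal entries (1,1,1,1,1,1,1,1).

∂_2: C_2 → C_1 sends each 2-simplex [p,q,r] to [q,r] − [p,r] + [p,q]. For instance
  ∂PSW = SW − PW + PS,
  ∂RVX = VX − RX + RV.
This gives a 27×18 integer matrix of rank 18; reducing to Smith normal form yields diagonal entries (1,1,1,1,1,1,1,1,1,1,1,1,1,1,1,1,1,2).

Reading off H_k = ker ∂_k / im ∂_{k+1}:

  H_0: rank C_0 − rank ∂_1 = 9 − 8 = 1, and the invariant factors of ∂_1 are all 1, so H_0 = Z.
  H_1: rank ker ∂_1 − rank ∂_2 = (27 − 8) − 18 = 1, and ∂_2 has invariant factor 2 > 1, so H_1 = Z ⊕ Z/2.
  H_2: rank ker ∂_2 − rank ∂_3 = (18 − 18) − 0 = 0, and there is no ∂_3, so H_2 = 0.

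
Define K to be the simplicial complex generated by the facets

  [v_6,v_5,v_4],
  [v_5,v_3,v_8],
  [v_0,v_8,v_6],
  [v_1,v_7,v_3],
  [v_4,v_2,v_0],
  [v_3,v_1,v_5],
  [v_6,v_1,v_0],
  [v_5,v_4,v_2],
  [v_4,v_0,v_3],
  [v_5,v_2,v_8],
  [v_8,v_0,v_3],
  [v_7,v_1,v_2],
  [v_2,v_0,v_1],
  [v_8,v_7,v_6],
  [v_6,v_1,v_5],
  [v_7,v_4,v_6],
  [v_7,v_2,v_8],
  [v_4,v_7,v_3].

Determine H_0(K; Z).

H_0 ≅ Z.

K has 9 vertices, 27 edges, 18 triangles.
rank ∂_0 = 0, rank ∂_1 = 8 ⇒ b_0 = 9 − 0 − 8 = 1; all invariant factors of ∂_1 are 1 so no torsion. So H_0 = Z.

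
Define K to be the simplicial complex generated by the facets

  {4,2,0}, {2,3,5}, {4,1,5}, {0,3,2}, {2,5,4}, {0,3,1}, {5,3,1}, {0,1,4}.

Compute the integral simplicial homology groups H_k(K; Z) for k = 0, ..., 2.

Fix the vertex order 0 < 1 < 2 < 3 < 4 < 5 and write every simplex with vertices in increasing order. Then dim K = 2 and the simplices of K are:

  0-simplices (6): [0], [1], [2], [3], [4], [5]
  1-simplices (12): [0,1], [0,2], [0,3], [0,4], [1,3], [1,4], [1,5], [2,3], [2,4], [2,5], [3,5], [4,5]
  2-simplices (8): [0,1,3], [0,1,4], [0,2,3], [0,2,4], [1,3,5], [1,4,5], [2,3,5], [2,4,5]

giving chain groups C_0 ≅ Z^6, C_1 ≅ Z^12, C_2 ≅ Z^8.

Boundary ∂_1: C_1 → C_0 sends each edge [p,q] (with p < q) to q − p.
This gives a 6×12 integer matrix of rank 5; reducing to Smith normal form yields diagonal entries (1,1,1,1,1).

Boundary ∂_2: C_2 → C_1 acts by ∂[p,q,r] = [q,r] − [p,r] + [p,q]. For instance
  ∂[1,4,5] = [4,5] − [1,5] + [1,4],
  ∂[2,4,5] = [4,5] − [2,5] + [2,4].
The resulting 12×8 matrix has rank 7, and its Smith normal form has invariant factors (1,1,1,1,1,1,1).

Computing H_k = (kernel of ∂_k) / (image of ∂_{k+1}):

  H_0: rank C_0 − rank ∂_1 = 6 − 5 = 1, and the invariant factors of ∂_1 are all 1, so H_0 = Z.
  H_1: rank ker ∂_1 − rank ∂_2 = (12 − 5) − 7 = 0, and the invariant factors of ∂_2 are all 1, so H_1 = 0.
  H_2: rank ker ∂_2 − rank ∂_3 = (8 − 7) − 0 = 1, and there is no ∂_3, so H_2 = Z.

As a check, the Euler characteristic is 6 − 12 + 8 = 2, which agrees with 1 − 0 + 1 = 2.

H_0 = Z,  H_1 = 0,  H_2 = Z.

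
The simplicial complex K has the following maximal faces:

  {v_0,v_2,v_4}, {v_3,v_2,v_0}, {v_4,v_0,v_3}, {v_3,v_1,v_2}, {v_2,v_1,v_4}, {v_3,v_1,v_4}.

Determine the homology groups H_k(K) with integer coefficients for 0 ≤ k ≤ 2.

H_0 ≅ Z,  H_1 = 0,  H_2 ≅ Z.

We work with the vertex ordering v_0 < v_1 < v_2 < v_3 < v_4. The simplices of K, each written with vertices in increasing order, are:

  0-simplices (5): [v_0], [v_1], [v_2], [v_3], [v_4]
  1-simplices (9): [v_0,v_2], [v_0,v_3], [v_0,v_4], [v_1,v_2], [v_1,v_3], [v_1,v_4], [v_2,v_3], [v_2,v_4], [v_3,v_4]
  2-simplices (6): [v_0,v_2,v_3], [v_0,v_2,v_4], [v_0,v_3,v_4], [v_1,v_2,v_3], [v_1,v_2,v_4], [v_1,v_3,v_4]

so the chain groups are C_0 ≅ Z^5, C_1 ≅ Z^9, C_2 ≅ Z^6.

∂_1: C_1 → C_0 maps an edge to its endpoints' difference, ∂[p,q] = q − p.
This gives a 5×9 integer matrix of rank 4; reducing to Smith normal form yields diagonal entries (1,1,1,1).

The boundary map ∂_2: C_2 → C_1 sends each 2-simplex [p,q,r] to [q,r] − [p,r] + [p,q]. For instance
  ∂[v_0,v_2,v_3] = [v_2,v_3] − [v_0,v_3] + [v_0,v_2],
  ∂[v_1,v_2,v_3] = [v_2,v_3] − [v_1,v_3] + [v_1,v_2].
This gives a 9×6 integer matrix of rank 5; reducing to Smith normal form yields diagonal entries (1,1,1,1,1).

Computing H_k = (kernel of ∂_k) / (image of ∂_{k+1}):

  H_0: rank C_0 − rank ∂_1 = 5 − 4 = 1, and the invariant factors of ∂_1 are all 1, so H_0 ≅ Z.
  H_1: rank ker ∂_1 − rank ∂_2 = (9 − 4) − 5 = 0, and the invariant factors of ∂_2 are all 1, so H_1 ≅ 0.
  H_2: rank ker ∂_2 − rank ∂_3 = (6 − 5) − 0 = 1, and there is no ∂_3, so H_2 ≅ Z.

As a check, the Euler characteristic is 5 − 9 + 6 = 2, which agrees with 1 − 0 + 1 = 2.
(K is a triangulation of the 2-sphere S^2.)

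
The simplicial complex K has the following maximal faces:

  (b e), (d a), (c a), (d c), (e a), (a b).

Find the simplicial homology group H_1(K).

We work with the vertex ordering a < b < c < d < e. The simplices of K, each written with vertices in increasing order, are:

  0-simplices (5): a, b, c, d, e
  1-simplices (6): ab, ac, ad, ae, be, cd

so the chain groups are C_0 ≅ Z^5, C_1 ≅ Z^6.

Boundary ∂_1: C_1 → C_0 maps an edge to its endpoints' difference, ∂[p,q] = q − p. For instance
  ∂ae = e − a.
The 5×6 boundary matrix has rank 4 and Smith normal form diag(1,1,1,1).

Computing H_k = (kernel of ∂_k) / (image of ∂_{k+1}):

  H_1: rank ker ∂_1 − rank ∂_2 = (6 − 4) − 0 = 2, and there is no ∂_2, so H_1 = Z^2.

H_1 = Z^2.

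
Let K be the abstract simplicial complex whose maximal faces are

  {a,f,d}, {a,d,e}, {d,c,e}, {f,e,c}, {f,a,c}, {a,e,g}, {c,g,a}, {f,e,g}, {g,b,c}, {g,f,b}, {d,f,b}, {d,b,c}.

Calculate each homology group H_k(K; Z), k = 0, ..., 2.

H_0 = Z,  H_1 = Z/2,  H_2 = 0.

Fix the vertex order a < b < c < d < e < f < g and write every simplex with vertices in increasing order. Then dim K = 2 and the simplices of K are:

  0-simplices (7): a, b, c, d, e, f, g
  1-simplices (18): ac, ad, ae, af, ag, bc, bd, bf, bg, cd, ce, cf, cg, de, df, ef, eg, fg
  2-simplices (12): acf, acg, ade, adf, aeg, bcd, bcg, bdf, bfg, cde, cef, efg

so the chain groups are C_0 ≅ Z^7, C_1 ≅ Z^18, C_2 ≅ Z^12.

The boundary map ∂_1: C_1 → C_0 is given by ∂[p,q] = [q] − [p]. For instance
  ∂bc = c − b.
The resulting 7×18 matrix has rank 6, and its Smith normal form has invariant factors (1,1,1,1,1,1).

The boundary map ∂_2: C_2 → C_1 acts by ∂[p,q,r] = [q,r] − [p,r] + [p,q]. For instance
  ∂bcg = cg − bg + bc,
  ∂ade = de − ae + ad.
The resulting 18×12 matrix has rank 12, and its Smith normal form has invariant factors (1,1,1,1,1,1,1,1,1,1,1,2).

Computing H_k = (kernel of ∂_k) / (image of ∂_{k+1}):

  H_0: rank C_0 − rank ∂_1 = 7 − 6 = 1, and the invariant factors of ∂_1 are all 1, so H_0 = Z.
  H_1: rank ker ∂_1 − rank ∂_2 = (18 − 6) − 12 = 0, and ∂_2 has invariant factor 2 > 1, so H_1 = Z/2.
  H_2: rank ker ∂_2 − rank ∂_3 = (12 − 12) − 0 = 0, and there is no ∂_3, so H_2 = 0.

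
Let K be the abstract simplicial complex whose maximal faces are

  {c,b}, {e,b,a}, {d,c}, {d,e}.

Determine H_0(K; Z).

H_0 = Z.

Take the total order a < b < c < d < e on the vertex set. Then K (dimension 2) consists of the simplices:

  0-simplices (5): a, b, c, d, e
  1-simplices (6): ab, ae, bc, be, cd, de
  2-simplices (1): abe

Hence C_0 ≅ Z^5, C_1 ≅ Z^6, C_2 ≅ Z^1.

The boundary map ∂_1: C_1 → C_0 is given by ∂[p,q] = [q] − [p]. For instance
  ∂cd = d − c.
The resulting 5×6 matrix has rank 4, and its Smith normal form has invariant factors (1,1,1,1).

Boundary ∂_2: C_2 → C_1 sends each 2-simplex [p,q,r] to [q,r] − [p,r] + [p,q]. For instance
  ∂abe = be − ae + ab.
As a 6×1 matrix over Z this has rank 1, with invariant factors (1).

Now H_k = ker ∂_k / im ∂_{k+1}, so:

  H_0: rank C_0 − rank ∂_1 = 5 − 4 = 1, and the invariant factors of ∂_1 are all 1, so H_0 ≅ Z.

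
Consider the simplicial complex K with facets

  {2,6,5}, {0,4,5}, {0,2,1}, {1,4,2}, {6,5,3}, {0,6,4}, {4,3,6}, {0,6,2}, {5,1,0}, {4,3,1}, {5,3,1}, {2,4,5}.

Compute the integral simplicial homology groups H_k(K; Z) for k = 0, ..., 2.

Take the total order 0 < 1 < 2 < 3 < 4 < 5 < 6 on the vertex set. Then K (dimension 2) consists of the simplices:

  0-simplices (7): [0], [1], [2], [3], [4], [5], [6]
  1-simplices (18): [0,1], [0,2], [0,4], [0,5], [0,6], [1,2], [1,3], [1,4], [1,5], [2,4], [2,5], [2,6], [3,4], [3,5], [3,6], [4,5], [4,6], [5,6]
  2-simplices (12): [0,1,2], [0,1,5], [0,2,6], [0,4,5], [0,4,6], [1,2,4], [1,3,4], [1,3,5], [2,4,5], [2,5,6], [3,4,6], [3,5,6]

giving chain groups C_0 ≅ Z^7, C_1 ≅ Z^18, C_2 ≅ Z^12.

∂_1: C_1 → C_0 sends each edge [p,q] (with p < q) to q − p.
The 7×18 boundary matrix has rank 6 and Smith normal form diag(1,1,1,1,1,1).

Boundary ∂_2: C_2 → C_1 maps a triangle to the signed sum of its edges. For instance
  ∂[0,1,5] = [1,5] − [0,5] + [0,1],
  ∂[0,2,6] = [2,6] − [0,6] + [0,2].
The resulting 18×12 matrix has rank 12, and its Smith normal form has invariant factors (1,1,1,1,1,1,1,1,1,1,1,2).

Computing H_k = (kernel of ∂_k) / (image of ∂_{k+1}):

  H_0: rank C_0 − rank ∂_1 = 7 − 6 = 1, and the invariant factors of ∂_1 are all 1, so H_0 ≅ Z.
  H_1: rank ker ∂_1 − rank ∂_2 = (18 − 6) − 12 = 0, and ∂_2 has invariant factor 2 > 1, so H_1 ≅ Z/2Z.
  H_2: rank ker ∂_2 − rank ∂_3 = (12 − 12) − 0 = 0, and there is no ∂_3, so H_2 ≅ 0.

As a check, the Euler characteristic is 7 − 18 + 12 = 1, which agrees with 1 − 0 + 0 = 1.

H_0 ≅ Z,  H_1 ≅ Z/2Z,  H_2 = 0.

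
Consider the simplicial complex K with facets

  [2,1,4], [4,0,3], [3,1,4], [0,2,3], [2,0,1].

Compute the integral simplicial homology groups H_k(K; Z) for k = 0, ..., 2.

H_0 = Z,  H_1 = Z,  H_2 = 0.

Take the total order 0 < 1 < 2 < 3 < 4 on the vertex set. Then K (dimension 2) consists of the simplices:

  0-simplices (5): [0], [1], [2], [3], [4]
  1-simplices (10): [0,1], [0,2], [0,3], [0,4], [1,2], [1,3], [1,4], [2,3], [2,4], [3,4]
  2-simplices (5): [0,1,2], [0,2,3], [0,3,4], [1,2,4], [1,3,4]

Hence C_0 ≅ Z^5, C_1 ≅ Z^10, C_2 ≅ Z^5.

∂_1: C_1 → C_0 maps an edge to its endpoints' difference, ∂[p,q] = q − p. For instance
  ∂[2,3] = [3] − [2].
This gives a 5×10 integer matrix of rank 4; reducing to Smith normal form yields diagonal entries (1,1,1,1).

Boundary ∂_2: C_2 → C_1 sends each 2-simplex [p,q,r] to [q,r] − [p,r] + [p,q]. For instance
  ∂[0,3,4] = [3,4] − [0,4] + [0,3],
  ∂[1,2,4] = [2,4] − [1,4] + [1,2].
The 10×5 boundary matrix has rank 5 and Smith normal form diag(1,1,1,1,1).

From H_k ≅ ker(∂_k) / im(∂_{k+1}) we obtain:

  H_0: rank C_0 − rank ∂_1 = 5 − 4 = 1, and the invariant factors of ∂_1 are all 1, so H_0 = Z.
  H_1: rank ker ∂_1 − rank ∂_2 = (10 − 4) − 5 = 1, and the invariant factors of ∂_2 are all 1, so H_1 = Z.
  H_2: rank ker ∂_2 − rank ∂_3 = (5 − 5) − 0 = 0, and there is no ∂_3, so H_2 = 0.

As a check, the Euler characteristic is 5 − 10 + 5 = 0, which agrees with 1 − 1 + 0 = 0.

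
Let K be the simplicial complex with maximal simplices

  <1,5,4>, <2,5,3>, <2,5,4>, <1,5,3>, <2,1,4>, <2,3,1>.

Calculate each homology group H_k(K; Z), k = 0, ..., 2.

H_0 = Z,  H_1 = 0,  H_2 = Z.

Order the vertices as 1 < 2 < 3 < 4 < 5. Listing each simplex with vertices in this order, K has dimension 2 with simplices:

  0-simplices (5): [1], [2], [3], [4], [5]
  1-simplices (9): [1,2], [1,3], [1,4], [1,5], [2,3], [2,4], [2,5], [3,5], [4,5]
  2-simplices (6): [1,2,3], [1,2,4], [1,3,5], [1,4,5], [2,3,5], [2,4,5]

Hence C_0 ≅ Z^5, C_1 ≅ Z^9, C_2 ≅ Z^6.

Boundary ∂_1: C_1 → C_0 maps an edge to its endpoints' difference, ∂[p,q] = q − p. For instance
  ∂[4,5] = [5] − [4].
The resulting 5×9 matrix has rank 4, and its Smith normal form has invariant factors (1,1,1,1).

∂_2: C_2 → C_1 acts by ∂[p,q,r] = [q,r] − [p,r] + [p,q]. For instance
  ∂[1,3,5] = [3,5] − [1,5] + [1,3],
  ∂[1,4,5] = [4,5] − [1,5] + [1,4].
As a 9×6 matrix over Z this has rank 5, with invariant factors (1,1,1,1,1).

Computing H_k = (kernel of ∂_k) / (image of ∂_{k+1}):

  H_0: rank C_0 − rank ∂_1 = 5 − 4 = 1, and the invariant factors of ∂_1 are all 1, so H_0 = Z.
  H_1: rank ker ∂_1 − rank ∂_2 = (9 − 4) − 5 = 0, and the invariant factors of ∂_2 are all 1, so H_1 = 0.
  H_2: rank ker ∂_2 − rank ∂_3 = (6 − 5) − 0 = 1, and there is no ∂_3, so H_2 = Z.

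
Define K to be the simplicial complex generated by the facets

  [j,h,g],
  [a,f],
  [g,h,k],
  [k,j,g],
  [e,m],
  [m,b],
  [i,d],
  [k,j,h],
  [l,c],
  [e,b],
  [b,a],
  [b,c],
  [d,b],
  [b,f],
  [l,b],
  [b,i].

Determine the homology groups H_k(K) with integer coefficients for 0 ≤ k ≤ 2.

H_0 = Z^2,  H_1 = Z^4,  H_2 = Z.

We work with the vertex ordering a < b < c < d < e < f < g < h < i < j < k < l < m. The simplices of K, each written with vertices in increasing order, are:

  0-simplices (13): a, b, c, d, e, f, g, h, i, j, k, l, m
  1-simplices (18): ab, af, bc, bd, be, bf, bi, bl, bm, cl, di, em, gh, gj, gk, hj, hk, jk
  2-simplices (4): ghj, ghk, gjk, hjk

giving chain groups C_0 ≅ Z^13, C_1 ≅ Z^18, C_2 ≅ Z^4.

∂_1: C_1 → C_0 sends each edge [p,q] (with p < q) to q − p.
This gives a 13×18 integer matrix of rank 11; reducing to Smith normal form yields diagonal entries (1,1,1,1,1,1,1,1,1,1,1).

Boundary ∂_2: C_2 → C_1 maps a triangle to the signed sum of its edges. For instance
  ∂ghj = hj − gj + gh,
  ∂gjk = jk − gk + gj.
As a 18×4 matrix over Z this has rank 3, with invariant factors (1,1,1).

Computing H_k = (kernel of ∂_k) / (image of ∂_{k+1}):

  H_0: rank C_0 − rank ∂_1 = 13 − 11 = 2, and the invariant factors of ∂_1 are all 1, so H_0 = Z^2.
  H_1: rank ker ∂_1 − rank ∂_2 = (18 − 11) − 3 = 4, and the invariant factors of ∂_2 are all 1, so H_1 = Z^4.
  H_2: rank ker ∂_2 − rank ∂_3 = (4 − 3) − 0 = 1, and there is no ∂_3, so H_2 = Z.

As a check, the Euler characteristic is 13 − 18 + 4 = -1, which agrees with 2 − 4 + 1 = -1.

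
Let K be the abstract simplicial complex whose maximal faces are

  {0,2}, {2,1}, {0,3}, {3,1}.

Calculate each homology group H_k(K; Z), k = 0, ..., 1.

H_0 ≅ Z,  H_1 ≅ Z.

K has 4 vertices, 4 edges.
rank ∂_0 = 0, rank ∂_1 = 3 ⇒ b_0 = 4 − 0 − 3 = 1; all invariant factors of ∂_1 are 1 so no torsion. So H_0 = Z.
rank ∂_1 = 3, rank ∂_2 = 0 ⇒ b_1 = 4 − 3 − 0 = 1. So H_1 = Z.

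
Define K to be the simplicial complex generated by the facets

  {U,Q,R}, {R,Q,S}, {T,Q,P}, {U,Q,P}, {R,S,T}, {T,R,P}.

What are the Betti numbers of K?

K has 6 vertices, 12 edges, 6 triangles.
rank ∂_0 = 0, rank ∂_1 = 5 ⇒ b_0 = 6 − 0 − 5 = 1; all invariant factors of ∂_1 are 1 so no torsion. So H_0 ≅ Z.
rank ∂_1 = 5, rank ∂_2 = 6 ⇒ b_1 = 12 − 5 − 6 = 1; all invariant factors of ∂_2 are 1 so no torsion. So H_1 ≅ Z.
rank ∂_2 = 6, rank ∂_3 = 0 ⇒ b_2 = 6 − 6 − 0 = 0. So H_2 ≅ 0.

b_0 = 1, b_1 = 1, b_2 = 0.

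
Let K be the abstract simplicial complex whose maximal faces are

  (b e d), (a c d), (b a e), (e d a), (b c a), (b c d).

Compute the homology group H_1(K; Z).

K has 5 vertices, 9 edges, 6 triangles.
rank ∂_1 = 4, rank ∂_2 = 5 ⇒ b_1 = 9 − 4 − 5 = 0; all invariant factors of ∂_2 are 1 so no torsion. So H_1 = 0.

H_1 = 0.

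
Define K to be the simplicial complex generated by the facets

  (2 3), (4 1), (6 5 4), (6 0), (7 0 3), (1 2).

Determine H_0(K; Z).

K has 8 vertices, 10 edges, 2 triangles.
rank ∂_0 = 0, rank ∂_1 = 7 ⇒ b_0 = 8 − 0 − 7 = 1; all invariant factors of ∂_1 are 1 so no torsion. So H_0 = Z.

H_0 = Z.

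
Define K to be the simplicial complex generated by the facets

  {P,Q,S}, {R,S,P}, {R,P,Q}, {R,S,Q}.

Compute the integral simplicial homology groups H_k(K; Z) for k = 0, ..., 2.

H_0 ≅ Z,  H_1 = 0,  H_2 ≅ Z.

We work with the vertex ordering P < Q < R < S. The simplices of K, each written with vertices in increasing order, are:

  0-simplices (4): P, Q, R, S
  1-simplices (6): PQ, PR, PS, QR, QS, RS
  2-simplices (4): PQR, PQS, PRS, QRS

so the chain groups are C_0 ≅ Z^4, C_1 ≅ Z^6, C_2 ≅ Z^4.

Boundary ∂_1: C_1 → C_0 is given by ∂[p,q] = [q] − [p].
The 4×6 boundary matrix has rank 3 and Smith normal form diag(1,1,1).

∂_2: C_2 → C_1 acts by ∂[p,q,r] = [q,r] − [p,r] + [p,q]. For instance
  ∂QRS = RS − QS + QR,
  ∂PRS = RS − PS + PR.
The resulting 6×4 matrix has rank 3, and its Smith normal form has invariant factors (1,1,1).

Computing H_k = (kernel of ∂_k) / (image of ∂_{k+1}):

  H_0: rank C_0 − rank ∂_1 = 4 − 3 = 1, and the invariant factors of ∂_1 are all 1, so H_0 ≅ Z.
  H_1: rank ker ∂_1 − rank ∂_2 = (6 − 3) − 3 = 0, and the invariant factors of ∂_2 are all 1, so H_1 ≅ 0.
  H_2: rank ker ∂_2 − rank ∂_3 = (4 − 3) − 0 = 1, and there is no ∂_3, so H_2 ≅ Z.

As a check, the Euler characteristic is 4 − 6 + 4 = 2, which agrees with 1 − 0 + 1 = 2.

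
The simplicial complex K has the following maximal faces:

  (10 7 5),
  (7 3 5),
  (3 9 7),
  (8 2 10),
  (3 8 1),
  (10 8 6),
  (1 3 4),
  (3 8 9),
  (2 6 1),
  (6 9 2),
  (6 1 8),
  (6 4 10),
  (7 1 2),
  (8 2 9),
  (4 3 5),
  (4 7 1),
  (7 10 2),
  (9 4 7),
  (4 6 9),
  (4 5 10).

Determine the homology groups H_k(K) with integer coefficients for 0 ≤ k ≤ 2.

H_0 ≅ Z,  H_1 ≅ Z × Z/2,  H_2 = 0.

K has 10 vertices, 30 edges, 20 triangles.
rank ∂_0 = 0, rank ∂_1 = 9 ⇒ b_0 = 10 − 0 − 9 = 1; all invariant factors of ∂_1 are 1 so no torsion. So H_0 ≅ Z.
rank ∂_1 = 9, rank ∂_2 = 20 ⇒ b_1 = 30 − 9 − 20 = 1; ∂_2 has invariant factor(s) [2] giving torsion. So H_1 ≅ Z × Z/2.
rank ∂_2 = 20, rank ∂_3 = 0 ⇒ b_2 = 20 − 20 − 0 = 0. So H_2 ≅ 0.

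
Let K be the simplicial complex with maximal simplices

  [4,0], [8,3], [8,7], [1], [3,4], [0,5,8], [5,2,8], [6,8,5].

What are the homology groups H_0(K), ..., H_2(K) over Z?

H_0 = Z^2,  H_1 = Z,  H_2 = 0.

We work with the vertex ordering 0 < 1 < 2 < 3 < 4 < 5 < 6 < 7 < 8. The simplices of K, each written with vertices in increasing order, are:

  0-simplices (9): [0], [1], [2], [3], [4], [5], [6], [7], [8]
  1-simplices (11): [0,4], [0,5], [0,8], [2,5], [2,8], [3,4], [3,8], [5,6], [5,8], [6,8], [7,8]
  2-simplices (3): [0,5,8], [2,5,8], [5,6,8]

so the chain groups are C_0 ≅ Z^9, C_1 ≅ Z^11, C_2 ≅ Z^3.

∂_1: C_1 → C_0 sends each edge [p,q] (with p < q) to q − p. For instance
  ∂[2,5] = [5] − [2].
The resulting 9×11 matrix has rank 7, and its Smith normal form has invariant factors (1,1,1,1,1,1,1).

∂_2: C_2 → C_1 maps a triangle to the signed sum of its edges. For instance
  ∂[2,5,8] = [5,8] − [2,8] + [2,5],
  ∂[0,5,8] = [5,8] − [0,8] + [0,5].
As a 11×3 matrix over Z this has rank 3, with invariant factors (1,1,1).

Computing H_k = (kernel of ∂_k) / (image of ∂_{k+1}):

  H_0: rank C_0 − rank ∂_1 = 9 − 7 = 2, and the invariant factors of ∂_1 are all 1, so H_0 = Z^2.
  H_1: rank ker ∂_1 − rank ∂_2 = (11 − 7) − 3 = 1, and the invariant factors of ∂_2 are all 1, so H_1 = Z.
  H_2: rank ker ∂_2 − rank ∂_3 = (3 − 3) − 0 = 0, and there is no ∂_3, so H_2 = 0.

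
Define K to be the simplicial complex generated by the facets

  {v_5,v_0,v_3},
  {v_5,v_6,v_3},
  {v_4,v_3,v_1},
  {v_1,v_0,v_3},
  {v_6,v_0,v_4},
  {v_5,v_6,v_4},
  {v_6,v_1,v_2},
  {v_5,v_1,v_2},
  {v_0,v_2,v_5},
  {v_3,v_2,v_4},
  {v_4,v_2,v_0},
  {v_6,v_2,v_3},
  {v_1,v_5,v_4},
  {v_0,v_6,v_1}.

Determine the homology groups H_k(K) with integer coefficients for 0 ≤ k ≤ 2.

H_0 ≅ Z,  H_1 ≅ Z^2,  H_2 ≅ Z.

We work with the vertex ordering v_0 < v_1 < v_2 < v_3 < v_4 < v_5 < v_6. The simplices of K, each written with vertices in increasing order, are:

  0-simplices (7): [v_0], [v_1], [v_2], [v_3], [v_4], [v_5], [v_6]
  1-simplices (21): (21 of them)
  2-simplices (14): (14 of them)

Hence C_0 ≅ Z^7, C_1 ≅ Z^21, C_2 ≅ Z^14.

The boundary map ∂_1: C_1 → C_0 sends each edge [p,q] (with p < q) to q − p. For instance
  ∂[v_3,v_5] = [v_5] − [v_3].
This gives a 7×21 integer matrix of rank 6; reducing to Smith normal form yields diagonal entries (1,1,1,1,1,1).

Boundary ∂_2: C_2 → C_1 acts by ∂[p,q,r] = [q,r] − [p,r] + [p,q]. For instance
  ∂[v_0,v_1,v_6] = [v_1,v_6] − [v_0,v_6] + [v_0,v_1],
  ∂[v_0,v_2,v_4] = [v_2,v_4] − [v_0,v_4] + [v_0,v_2].
This gives a 21×14 integer matrix of rank 13; reducing to Smith normal form yields diagonal entries (1,1,1,1,1,1,1,1,1,1,1,1,1).

Now H_k = ker ∂_k / im ∂_{k+1}, so:

  H_0: rank C_0 − rank ∂_1 = 7 − 6 = 1, and the invariant factors of ∂_1 are all 1, so H_0 = Z.
  H_1: rank ker ∂_1 − rank ∂_2 = (21 − 6) − 13 = 2, and the invariant factors of ∂_2 are all 1, so H_1 = Z^2.
  H_2: rank ker ∂_2 − rank ∂_3 = (14 − 13) − 0 = 1, and there is no ∂_3, so H_2 = Z.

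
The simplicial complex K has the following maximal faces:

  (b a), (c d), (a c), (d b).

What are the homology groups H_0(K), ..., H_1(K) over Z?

Order the vertices as a < b < c < d. Listing each simplex with vertices in this order, K has dimension 1 with simplices:

  0-simplices (4): a, b, c, d
  1-simplices (4): ab, ac, bd, cd

Hence C_0 ≅ Z^4, C_1 ≅ Z^4.

Boundary ∂_1: C_1 → C_0 sends each edge [p,q] (with p < q) to q − p. For instance
  ∂ac = c − a.
The 4×4 boundary matrix has rank 3 and Smith normal form diag(1,1,1).

From H_k ≅ ker(∂_k) / im(∂_{k+1}) we obtain:

  H_0: rank C_0 − rank ∂_1 = 4 − 3 = 1, and the invariant factors of ∂_1 are all 1, so H_0 ≅ Z.
  H_1: rank ker ∂_1 − rank ∂_2 = (4 − 3) − 0 = 1, and there is no ∂_2, so H_1 ≅ Z.

As a check, the Euler characteristic is 4 − 4 = 0, which agrees with 1 − 1 = 0.

H_0 = Z,  H_1 = Z.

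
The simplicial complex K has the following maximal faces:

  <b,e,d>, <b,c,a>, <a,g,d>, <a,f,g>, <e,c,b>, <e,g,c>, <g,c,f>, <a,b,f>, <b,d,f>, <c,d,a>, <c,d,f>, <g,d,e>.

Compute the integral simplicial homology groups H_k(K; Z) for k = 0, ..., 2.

We work with the vertex ordering a < b < c < d < e < f < g. The simplices of K, each written with vertices in increasing order, are:

  0-simplices (7): a, b, c, d, e, f, g
  1-simplices (18): ab, ac, ad, af, ag, bc, bd, be, bf, cd, ce, cf, cg, de, df, dg, eg, fg
  2-simplices (12): abc, abf, acd, adg, afg, bce, bde, bdf, cdf, ceg, cfg, deg

giving chain groups C_0 ≅ Z^7, C_1 ≅ Z^18, C_2 ≅ Z^12.

Boundary ∂_1: C_1 → C_0 maps an edge to its endpoints' difference, ∂[p,q] = q − p. For instance
  ∂df = f − d.
The 7×18 boundary matrix has rank 6 and Smith normal form diag(1,1,1,1,1,1).

Boundary ∂_2: C_2 → C_1 sends each 2-simplex [p,q,r] to [q,r] − [p,r] + [p,q]. For instance
  ∂abc = bc − ac + ab,
  ∂adg = dg − ag + ad.
The 18×12 boundary matrix has rank 12 and Smith normal form diag(1,1,1,1,1,1,1,1,1,1,1,2).

Now H_k = ker ∂_k / im ∂_{k+1}, so:

  H_0: rank C_0 − rank ∂_1 = 7 − 6 = 1, and the invariant factors of ∂_1 are all 1, so H_0 ≅ Z.
  H_1: rank ker ∂_1 − rank ∂_2 = (18 − 6) − 12 = 0, and ∂_2 has invariant factor 2 > 1, so H_1 ≅ Z/2.
  H_2: rank ker ∂_2 − rank ∂_3 = (12 − 12) − 0 = 0, and there is no ∂_3, so H_2 ≅ 0.

As a check, the Euler characteristic is 7 − 18 + 12 = 1, which agrees with 1 − 0 + 0 = 1.
(K is a triangulation of the real projective plane RP^2.)

H_0 = Z,  H_1 = Z/2,  H_2 = 0.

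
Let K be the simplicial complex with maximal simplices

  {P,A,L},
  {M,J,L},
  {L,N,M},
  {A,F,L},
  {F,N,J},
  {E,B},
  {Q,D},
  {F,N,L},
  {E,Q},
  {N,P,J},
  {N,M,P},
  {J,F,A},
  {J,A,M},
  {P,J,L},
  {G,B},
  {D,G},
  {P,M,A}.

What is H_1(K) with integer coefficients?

H_1 ≅ Z ⊕ Z/2.

We work with the vertex ordering A < B < D < E < F < G < J < L < M < N < P < Q. The simplices of K, each written with vertices in increasing order, are:

  0-simplices (12): A, B, D, E, F, G, J, L, M, N, P, Q
  1-simplices (23): AF, AJ, AL, AM, AP, BE, BG, DG, DQ, EQ, FJ, FL, FN, JL, JM, JN, JP, LM, LN, LP, MN, MP, NP
  2-simplices (12): AFJ, AFL, AJM, ALP, AMP, FJN, FLN, JLM, JLP, JNP, LMN, MNP

Hence C_0 ≅ Z^12, C_1 ≅ Z^23, C_2 ≅ Z^12.

The boundary map ∂_1: C_1 → C_0 is given by ∂[p,q] = [q] − [p]. For instance
  ∂FL = L − F.
As a 12×23 matrix over Z this has rank 10, with invariant factors (1,1,1,1,1,1,1,1,1,1).

∂_2: C_2 → C_1 sends each 2-simplex [p,q,r] to [q,r] − [p,r] + [p,q]. For instance
  ∂AFL = FL − AL + AF,
  ∂ALP = LP − AP + AL.
As a 23×12 matrix over Z this has rank 12, with invariant factors (1,1,1,1,1,1,1,1,1,1,1,2).

Reading off H_k = ker ∂_k / im ∂_{k+1}:

  H_1: rank ker ∂_1 − rank ∂_2 = (23 − 10) − 12 = 1, and ∂_2 has invariant factor 2 > 1, so H_1 = Z ⊕ Z/2.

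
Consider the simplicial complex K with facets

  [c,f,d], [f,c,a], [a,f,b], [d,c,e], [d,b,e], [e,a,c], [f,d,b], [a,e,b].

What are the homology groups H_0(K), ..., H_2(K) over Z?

Order the vertices as a < b < c < d < e < f. Listing each simplex with vertices in this order, K has dimension 2 with simplices:

  0-simplices (6): a, b, c, d, e, f
  1-simplices (12): ab, ac, ae, af, bd, be, bf, cd, ce, cf, de, df
  2-simplices (8): abe, abf, ace, acf, bde, bdf, cde, cdf

giving chain groups C_0 ≅ Z^6, C_1 ≅ Z^12, C_2 ≅ Z^8.

∂_1: C_1 → C_0 is given by ∂[p,q] = [q] − [p].
As a 6×12 matrix over Z this has rank 5, with invariant factors (1,1,1,1,1).

The boundary map ∂_2: C_2 → C_1 acts by ∂[p,q,r] = [q,r] − [p,r] + [p,q]. For instance
  ∂cde = de − ce + cd,
  ∂bdf = df − bf + bd.
The 12×8 boundary matrix has rank 7 and Smith normal form diag(1,1,1,1,1,1,1).

From H_k ≅ ker(∂_k) / im(∂_{k+1}) we obtain:

  H_0: rank C_0 − rank ∂_1 = 6 − 5 = 1, and the invariant factors of ∂_1 are all 1, so H_0 ≅ Z.
  H_1: rank ker ∂_1 − rank ∂_2 = (12 − 5) − 7 = 0, and the invariant factors of ∂_2 are all 1, so H_1 ≅ 0.
  H_2: rank ker ∂_2 − rank ∂_3 = (8 − 7) − 0 = 1, and there is no ∂_3, so H_2 ≅ Z.

(K is a triangulation of the 2-sphere S^2.)

H_0 = Z,  H_1 = 0,  H_2 = Z.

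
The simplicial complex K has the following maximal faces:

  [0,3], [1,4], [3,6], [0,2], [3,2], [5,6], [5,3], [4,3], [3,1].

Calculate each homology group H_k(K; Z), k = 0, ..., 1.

Order the vertices as 0 < 1 < 2 < 3 < 4 < 5 < 6. Listing each simplex with vertices in this order, K has dimension 1 with simplices:

  0-simplices (7): [0], [1], [2], [3], [4], [5], [6]
  1-simplices (9): [0,2], [0,3], [1,3], [1,4], [2,3], [3,4], [3,5], [3,6], [5,6]

giving chain groups C_0 ≅ Z^7, C_1 ≅ Z^9.

∂_1: C_1 → C_0 maps an edge to its endpoints' difference, ∂[p,q] = q − p. For instance
  ∂[3,6] = [6] − [3].
The resulting 7×9 matrix has rank 6, and its Smith normal form has invariant factors (1,1,1,1,1,1).

Reading off H_k = ker ∂_k / im ∂_{k+1}:

  H_0: rank C_0 − rank ∂_1 = 7 − 6 = 1, and the invariant factors of ∂_1 are all 1, so H_0 = Z.
  H_1: rank ker ∂_1 − rank ∂_2 = (9 − 6) − 0 = 3, and there is no ∂_2, so H_1 = Z^3.

H_0 = Z,  H_1 = Z^3.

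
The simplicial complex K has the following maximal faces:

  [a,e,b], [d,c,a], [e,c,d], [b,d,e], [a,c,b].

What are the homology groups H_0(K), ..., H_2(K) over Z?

H_0 ≅ Z,  H_1 ≅ Z,  H_2 = 0.

Order the vertices as a < b < c < d < e. Listing each simplex with vertices in this order, K has dimension 2 with simplices:

  0-simplices (5): a, b, c, d, e
  1-simplices (10): ab, ac, ad, ae, bc, bd, be, cd, ce, de
  2-simplices (5): abc, abe, acd, bde, cde

Hence C_0 ≅ Z^5, C_1 ≅ Z^10, C_2 ≅ Z^5.

The boundary map ∂_1: C_1 → C_0 is given by ∂[p,q] = [q] − [p]. For instance
  ∂bc = c − b.
The resulting 5×10 matrix has rank 4, and its Smith normal form has invariant factors (1,1,1,1).

The boundary map ∂_2: C_2 → C_1 acts by ∂[p,q,r] = [q,r] − [p,r] + [p,q]. For instance
  ∂acd = cd − ad + ac,
  ∂abe = be − ae + ab.
The resulting 10×5 matrix has rank 5, and its Smith normal form has invariant factors (1,1,1,1,1).

Now H_k = ker ∂_k / im ∂_{k+1}, so:

  H_0: rank C_0 − rank ∂_1 = 5 − 4 = 1, and the invariant factors of ∂_1 are all 1, so H_0 = Z.
  H_1: rank ker ∂_1 − rank ∂_2 = (10 − 4) − 5 = 1, and the invariant factors of ∂_2 are all 1, so H_1 = Z.
  H_2: rank ker ∂_2 − rank ∂_3 = (5 − 5) − 0 = 0, and there is no ∂_3, so H_2 = 0.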